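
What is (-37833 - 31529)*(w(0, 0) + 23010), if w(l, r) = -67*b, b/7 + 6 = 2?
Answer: -1726142732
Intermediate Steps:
b = -28 (b = -42 + 7*2 = -42 + 14 = -28)
w(l, r) = 1876 (w(l, r) = -67*(-28) = 1876)
(-37833 - 31529)*(w(0, 0) + 23010) = (-37833 - 31529)*(1876 + 23010) = -69362*24886 = -1726142732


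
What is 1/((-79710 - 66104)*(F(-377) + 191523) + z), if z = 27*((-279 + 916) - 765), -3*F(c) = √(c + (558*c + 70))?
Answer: -125670321801/3509564413316974652132 - 218721*I*√210673/3509564413316974652132 ≈ -3.5808e-11 - 2.8605e-14*I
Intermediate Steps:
F(c) = -√(70 + 559*c)/3 (F(c) = -√(c + (558*c + 70))/3 = -√(c + (70 + 558*c))/3 = -√(70 + 559*c)/3)
z = -3456 (z = 27*(637 - 765) = 27*(-128) = -3456)
1/((-79710 - 66104)*(F(-377) + 191523) + z) = 1/((-79710 - 66104)*(-√(70 + 559*(-377))/3 + 191523) - 3456) = 1/(-145814*(-√(70 - 210743)/3 + 191523) - 3456) = 1/(-145814*(-I*√210673/3 + 191523) - 3456) = 1/(-145814*(191523 - I*√210673/3) - 3456) = 1/((-27926734722 + 145814*I*√210673/3) - 3456) = 1/(-27926738178 + 145814*I*√210673/3)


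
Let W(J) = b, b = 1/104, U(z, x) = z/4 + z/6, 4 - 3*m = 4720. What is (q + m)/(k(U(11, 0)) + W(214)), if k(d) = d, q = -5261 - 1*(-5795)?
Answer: -323856/1433 ≈ -226.00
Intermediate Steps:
q = 534 (q = -5261 + 5795 = 534)
m = -1572 (m = 4/3 - ⅓*4720 = 4/3 - 4720/3 = -1572)
U(z, x) = 5*z/12 (U(z, x) = z*(¼) + z*(⅙) = z/4 + z/6 = 5*z/12)
b = 1/104 ≈ 0.0096154
W(J) = 1/104
(q + m)/(k(U(11, 0)) + W(214)) = (534 - 1572)/((5/12)*11 + 1/104) = -1038/(55/12 + 1/104) = -1038/1433/312 = -1038*312/1433 = -323856/1433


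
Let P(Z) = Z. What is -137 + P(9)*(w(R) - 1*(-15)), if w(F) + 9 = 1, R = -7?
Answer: -74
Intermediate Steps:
w(F) = -8 (w(F) = -9 + 1 = -8)
-137 + P(9)*(w(R) - 1*(-15)) = -137 + 9*(-8 - 1*(-15)) = -137 + 9*(-8 + 15) = -137 + 9*7 = -137 + 63 = -74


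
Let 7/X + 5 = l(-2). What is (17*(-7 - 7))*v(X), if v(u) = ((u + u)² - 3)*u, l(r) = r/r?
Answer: 30821/8 ≈ 3852.6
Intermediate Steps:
l(r) = 1
X = -7/4 (X = 7/(-5 + 1) = 7/(-4) = 7*(-¼) = -7/4 ≈ -1.7500)
v(u) = u*(-3 + 4*u²) (v(u) = ((2*u)² - 3)*u = (4*u² - 3)*u = (-3 + 4*u²)*u = u*(-3 + 4*u²))
(17*(-7 - 7))*v(X) = (17*(-7 - 7))*(-7*(-3 + 4*(-7/4)²)/4) = (17*(-14))*(-7*(-3 + 4*(49/16))/4) = -(-833)*(-3 + 49/4)/2 = -(-833)*37/(2*4) = -238*(-259/16) = 30821/8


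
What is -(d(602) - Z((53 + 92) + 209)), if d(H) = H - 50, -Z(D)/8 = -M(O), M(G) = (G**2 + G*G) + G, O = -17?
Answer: 3936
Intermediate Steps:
M(G) = G + 2*G**2 (M(G) = (G**2 + G**2) + G = 2*G**2 + G = G + 2*G**2)
Z(D) = 4488 (Z(D) = -(-8)*(-17*(1 + 2*(-17))) = -(-8)*(-17*(1 - 34)) = -(-8)*(-17*(-33)) = -(-8)*561 = -8*(-561) = 4488)
d(H) = -50 + H
-(d(602) - Z((53 + 92) + 209)) = -((-50 + 602) - 1*4488) = -(552 - 4488) = -1*(-3936) = 3936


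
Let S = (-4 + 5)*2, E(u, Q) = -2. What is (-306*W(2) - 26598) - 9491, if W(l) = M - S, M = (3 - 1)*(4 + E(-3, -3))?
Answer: -36701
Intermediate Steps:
S = 2 (S = 1*2 = 2)
M = 4 (M = (3 - 1)*(4 - 2) = 2*2 = 4)
W(l) = 2 (W(l) = 4 - 1*2 = 4 - 2 = 2)
(-306*W(2) - 26598) - 9491 = (-306*2 - 26598) - 9491 = (-612 - 26598) - 9491 = -27210 - 9491 = -36701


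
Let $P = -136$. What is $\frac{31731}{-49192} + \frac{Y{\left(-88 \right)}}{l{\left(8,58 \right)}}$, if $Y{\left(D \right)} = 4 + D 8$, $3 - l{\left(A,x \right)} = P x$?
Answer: $- \frac{21909517}{29859544} \approx -0.73375$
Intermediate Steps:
$l{\left(A,x \right)} = 3 + 136 x$ ($l{\left(A,x \right)} = 3 - - 136 x = 3 + 136 x$)
$Y{\left(D \right)} = 4 + 8 D$
$\frac{31731}{-49192} + \frac{Y{\left(-88 \right)}}{l{\left(8,58 \right)}} = \frac{31731}{-49192} + \frac{4 + 8 \left(-88\right)}{3 + 136 \cdot 58} = 31731 \left(- \frac{1}{49192}\right) + \frac{4 - 704}{3 + 7888} = - \frac{31731}{49192} - \frac{700}{7891} = - \frac{21909517}{29859544}$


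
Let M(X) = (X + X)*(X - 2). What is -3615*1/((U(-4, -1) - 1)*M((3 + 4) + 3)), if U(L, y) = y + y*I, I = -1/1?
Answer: 723/32 ≈ 22.594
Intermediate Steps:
I = -1 (I = -1*1 = -1)
M(X) = 2*X*(-2 + X) (M(X) = (2*X)*(-2 + X) = 2*X*(-2 + X))
U(L, y) = 0 (U(L, y) = y + y*(-1) = y - y = 0)
-3615*1/((U(-4, -1) - 1)*M((3 + 4) + 3)) = -3615*1/(2*(0 - 1)*(-2 + ((3 + 4) + 3))*((3 + 4) + 3)) = -3615*(-1/(2*(-2 + (7 + 3))*(7 + 3))) = -3615*(-1/(20*(-2 + 10))) = -3615/((2*10*8)*(-1)) = -3615/(160*(-1)) = -3615/(-160) = -3615*(-1/160) = 723/32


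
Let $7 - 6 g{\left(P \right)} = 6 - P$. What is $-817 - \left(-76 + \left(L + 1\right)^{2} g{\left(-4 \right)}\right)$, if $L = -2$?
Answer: $- \frac{1481}{2} \approx -740.5$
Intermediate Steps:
$g{\left(P \right)} = \frac{1}{6} + \frac{P}{6}$ ($g{\left(P \right)} = \frac{7}{6} - \frac{6 - P}{6} = \frac{7}{6} + \left(-1 + \frac{P}{6}\right) = \frac{1}{6} + \frac{P}{6}$)
$-817 - \left(-76 + \left(L + 1\right)^{2} g{\left(-4 \right)}\right) = -817 - \left(-76 + \left(-2 + 1\right)^{2} \left(\frac{1}{6} + \frac{1}{6} \left(-4\right)\right)\right) = -817 - \left(-76 + \left(-1\right)^{2} \left(\frac{1}{6} - \frac{2}{3}\right)\right) = -817 - \left(-76 + 1 \left(- \frac{1}{2}\right)\right) = -817 - \left(-76 - \frac{1}{2}\right) = -817 - - \frac{153}{2} = -817 + \frac{153}{2} = - \frac{1481}{2}$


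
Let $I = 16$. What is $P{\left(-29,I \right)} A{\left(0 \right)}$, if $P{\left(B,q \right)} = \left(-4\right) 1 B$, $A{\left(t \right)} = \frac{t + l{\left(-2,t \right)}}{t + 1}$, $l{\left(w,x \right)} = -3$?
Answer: $-348$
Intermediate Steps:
$A{\left(t \right)} = \frac{-3 + t}{1 + t}$ ($A{\left(t \right)} = \frac{t - 3}{t + 1} = \frac{-3 + t}{1 + t}$)
$P{\left(B,q \right)} = - 4 B$
$P{\left(-29,I \right)} A{\left(0 \right)} = \left(-4\right) \left(-29\right) \frac{-3 + 0}{1 + 0} = 116 \cdot 1^{-1} \left(-3\right) = 116 \cdot 1 \left(-3\right) = 116 \left(-3\right) = -348$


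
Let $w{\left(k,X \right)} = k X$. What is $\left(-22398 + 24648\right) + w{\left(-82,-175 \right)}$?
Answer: $16600$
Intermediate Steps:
$w{\left(k,X \right)} = X k$
$\left(-22398 + 24648\right) + w{\left(-82,-175 \right)} = \left(-22398 + 24648\right) - -14350 = 2250 + 14350 = 16600$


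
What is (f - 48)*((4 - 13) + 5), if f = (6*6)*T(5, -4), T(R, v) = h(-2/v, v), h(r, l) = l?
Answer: 768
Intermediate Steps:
T(R, v) = v
f = -144 (f = (6*6)*(-4) = 36*(-4) = -144)
(f - 48)*((4 - 13) + 5) = (-144 - 48)*((4 - 13) + 5) = -192*(-9 + 5) = -192*(-4) = 768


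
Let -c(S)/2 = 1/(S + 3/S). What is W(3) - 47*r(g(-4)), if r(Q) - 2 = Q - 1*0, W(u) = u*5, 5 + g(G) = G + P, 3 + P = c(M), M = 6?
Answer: 6493/13 ≈ 499.46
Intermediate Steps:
c(S) = -2/(S + 3/S)
P = -43/13 (P = -3 - 2*6/(3 + 6²) = -3 - 2*6/(3 + 36) = -3 - 2*6/39 = -3 - 2*6*1/39 = -3 - 4/13 = -43/13 ≈ -3.3077)
g(G) = -108/13 + G (g(G) = -5 + (G - 43/13) = -5 + (-43/13 + G) = -108/13 + G)
W(u) = 5*u
r(Q) = 2 + Q (r(Q) = 2 + (Q - 1*0) = 2 + (Q + 0) = 2 + Q)
W(3) - 47*r(g(-4)) = 5*3 - 47*(2 + (-108/13 - 4)) = 15 - 47*(2 - 160/13) = 15 - 47*(-134/13) = 15 + 6298/13 = 6493/13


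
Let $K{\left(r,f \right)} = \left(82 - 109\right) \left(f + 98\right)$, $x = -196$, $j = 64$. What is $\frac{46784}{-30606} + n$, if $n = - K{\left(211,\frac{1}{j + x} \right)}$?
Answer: $\frac{1780469497}{673332} \approx 2644.3$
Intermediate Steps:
$K{\left(r,f \right)} = -2646 - 27 f$ ($K{\left(r,f \right)} = - 27 \left(98 + f\right) = -2646 - 27 f$)
$n = \frac{116415}{44}$ ($n = - (-2646 - \frac{27}{64 - 196}) = - (-2646 - \frac{27}{-132}) = - (-2646 - - \frac{9}{44}) = - (-2646 + \frac{9}{44}) = \left(-1\right) \left(- \frac{116415}{44}\right) = \frac{116415}{44} \approx 2645.8$)
$\frac{46784}{-30606} + n = \frac{46784}{-30606} + \frac{116415}{44} = 46784 \left(- \frac{1}{30606}\right) + \frac{116415}{44} = - \frac{23392}{15303} + \frac{116415}{44} = \frac{1780469497}{673332}$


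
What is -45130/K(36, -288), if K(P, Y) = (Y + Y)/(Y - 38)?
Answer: -3678095/144 ≈ -25542.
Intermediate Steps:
K(P, Y) = 2*Y/(-38 + Y) (K(P, Y) = (2*Y)/(-38 + Y) = 2*Y/(-38 + Y))
-45130/K(36, -288) = -45130/(2*(-288)/(-38 - 288)) = -45130/(2*(-288)/(-326)) = -45130/(2*(-288)*(-1/326)) = -45130/288/163 = -45130*163/288 = -3678095/144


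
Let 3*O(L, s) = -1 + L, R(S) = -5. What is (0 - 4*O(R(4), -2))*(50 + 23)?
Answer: 584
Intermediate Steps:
O(L, s) = -1/3 + L/3 (O(L, s) = (-1 + L)/3 = -1/3 + L/3)
(0 - 4*O(R(4), -2))*(50 + 23) = (0 - 4*(-1/3 + (1/3)*(-5)))*(50 + 23) = (0 - 4*(-1/3 - 5/3))*73 = (0 - 4*(-2))*73 = (0 + 8)*73 = 8*73 = 584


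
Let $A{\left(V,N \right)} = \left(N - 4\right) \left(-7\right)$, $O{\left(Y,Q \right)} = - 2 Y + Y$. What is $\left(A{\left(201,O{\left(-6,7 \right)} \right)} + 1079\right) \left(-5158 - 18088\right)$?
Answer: $-24756990$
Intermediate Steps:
$O{\left(Y,Q \right)} = - Y$
$A{\left(V,N \right)} = 28 - 7 N$ ($A{\left(V,N \right)} = \left(-4 + N\right) \left(-7\right) = 28 - 7 N$)
$\left(A{\left(201,O{\left(-6,7 \right)} \right)} + 1079\right) \left(-5158 - 18088\right) = \left(\left(28 - 7 \left(\left(-1\right) \left(-6\right)\right)\right) + 1079\right) \left(-5158 - 18088\right) = \left(\left(28 - 42\right) + 1079\right) \left(-23246\right) = \left(-14 + 1079\right) \left(-23246\right) = 1065 \left(-23246\right) = -24756990$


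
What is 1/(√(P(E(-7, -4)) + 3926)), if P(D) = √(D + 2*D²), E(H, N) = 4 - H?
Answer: (3926 + √253)^(-½) ≈ 0.015927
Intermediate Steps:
1/(√(P(E(-7, -4)) + 3926)) = 1/(√(√((4 - 1*(-7))*(1 + 2*(4 - 1*(-7)))) + 3926)) = 1/(√(√((4 + 7)*(1 + 2*(4 + 7))) + 3926)) = 1/(√(√(11*(1 + 2*11)) + 3926)) = 1/(√(√(11*(1 + 22)) + 3926)) = 1/(√(√(11*23) + 3926)) = 1/(√(√253 + 3926)) = 1/(√(3926 + √253)) = (3926 + √253)^(-½)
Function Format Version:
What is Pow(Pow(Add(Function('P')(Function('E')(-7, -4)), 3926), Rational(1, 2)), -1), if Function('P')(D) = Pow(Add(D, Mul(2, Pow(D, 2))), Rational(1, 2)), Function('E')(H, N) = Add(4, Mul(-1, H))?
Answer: Pow(Add(3926, Pow(253, Rational(1, 2))), Rational(-1, 2)) ≈ 0.015927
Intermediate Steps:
Pow(Pow(Add(Function('P')(Function('E')(-7, -4)), 3926), Rational(1, 2)), -1) = Pow(Pow(Add(Pow(Mul(Add(4, Mul(-1, -7)), Add(1, Mul(2, Add(4, Mul(-1, -7))))), Rational(1, 2)), 3926), Rational(1, 2)), -1) = Pow(Pow(Add(Pow(Mul(Add(4, 7), Add(1, Mul(2, Add(4, 7)))), Rational(1, 2)), 3926), Rational(1, 2)), -1) = Pow(Pow(Add(Pow(Mul(11, Add(1, Mul(2, 11))), Rational(1, 2)), 3926), Rational(1, 2)), -1) = Pow(Pow(Add(Pow(Mul(11, Add(1, 22)), Rational(1, 2)), 3926), Rational(1, 2)), -1) = Pow(Pow(Add(Pow(Mul(11, 23), Rational(1, 2)), 3926), Rational(1, 2)), -1) = Pow(Pow(Add(Pow(253, Rational(1, 2)), 3926), Rational(1, 2)), -1) = Pow(Pow(Add(3926, Pow(253, Rational(1, 2))), Rational(1, 2)), -1) = Pow(Add(3926, Pow(253, Rational(1, 2))), Rational(-1, 2))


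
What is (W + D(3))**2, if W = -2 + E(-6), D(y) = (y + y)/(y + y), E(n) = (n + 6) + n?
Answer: 49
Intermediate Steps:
E(n) = 6 + 2*n (E(n) = (6 + n) + n = 6 + 2*n)
D(y) = 1 (D(y) = (2*y)/((2*y)) = (2*y)*(1/(2*y)) = 1)
W = -8 (W = -2 + (6 + 2*(-6)) = -2 + (6 - 12) = -2 - 6 = -8)
(W + D(3))**2 = (-8 + 1)**2 = (-7)**2 = 49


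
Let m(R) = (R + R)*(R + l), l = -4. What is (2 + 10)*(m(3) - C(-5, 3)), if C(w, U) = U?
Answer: -108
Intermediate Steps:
m(R) = 2*R*(-4 + R) (m(R) = (R + R)*(R - 4) = (2*R)*(-4 + R) = 2*R*(-4 + R))
(2 + 10)*(m(3) - C(-5, 3)) = (2 + 10)*(2*3*(-4 + 3) - 1*3) = 12*(2*3*(-1) - 3) = 12*(-6 - 3) = 12*(-9) = -108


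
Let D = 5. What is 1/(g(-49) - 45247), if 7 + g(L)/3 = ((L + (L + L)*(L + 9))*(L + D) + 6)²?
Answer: 1/87024618104 ≈ 1.1491e-11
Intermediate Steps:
g(L) = -21 + 3*(6 + (5 + L)*(L + 2*L*(9 + L)))² (g(L) = -21 + 3*((L + (L + L)*(L + 9))*(L + 5) + 6)² = -21 + 3*((L + (2*L)*(9 + L))*(5 + L) + 6)² = -21 + 3*((L + 2*L*(9 + L))*(5 + L) + 6)² = -21 + 3*((5 + L)*(L + 2*L*(9 + L)) + 6)² = -21 + 3*(6 + (5 + L)*(L + 2*L*(9 + L)))²)
1/(g(-49) - 45247) = 1/((-21 + 3*(6 + 2*(-49)³ + 29*(-49)² + 95*(-49))²) - 45247) = 1/((-21 + 3*(6 + 2*(-117649) + 29*2401 - 4655)²) - 45247) = 1/((-21 + 3*(6 - 235298 + 69629 - 4655)²) - 45247) = 1/((-21 + 3*(-170318)²) - 45247) = 1/((-21 + 3*29008221124) - 45247) = 1/((-21 + 87024663372) - 45247) = 1/(87024663351 - 45247) = 1/87024618104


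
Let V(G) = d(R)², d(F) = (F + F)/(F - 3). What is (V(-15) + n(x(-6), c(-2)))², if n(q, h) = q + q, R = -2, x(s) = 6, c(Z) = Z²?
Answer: 99856/625 ≈ 159.77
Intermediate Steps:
n(q, h) = 2*q
d(F) = 2*F/(-3 + F) (d(F) = (2*F)/(-3 + F) = 2*F/(-3 + F))
V(G) = 16/25 (V(G) = (2*(-2)/(-3 - 2))² = (2*(-2)/(-5))² = (2*(-2)*(-⅕))² = (⅘)² = 16/25)
(V(-15) + n(x(-6), c(-2)))² = (16/25 + 2*6)² = (16/25 + 12)² = (316/25)² = 99856/625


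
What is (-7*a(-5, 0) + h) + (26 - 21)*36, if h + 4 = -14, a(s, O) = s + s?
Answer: 232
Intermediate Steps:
a(s, O) = 2*s
h = -18 (h = -4 - 14 = -18)
(-7*a(-5, 0) + h) + (26 - 21)*36 = (-14*(-5) - 18) + (26 - 21)*36 = (-7*(-10) - 18) + 5*36 = (70 - 18) + 180 = 52 + 180 = 232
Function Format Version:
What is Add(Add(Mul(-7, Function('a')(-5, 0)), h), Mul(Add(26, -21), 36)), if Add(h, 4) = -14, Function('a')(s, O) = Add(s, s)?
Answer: 232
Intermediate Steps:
Function('a')(s, O) = Mul(2, s)
h = -18 (h = Add(-4, -14) = -18)
Add(Add(Mul(-7, Function('a')(-5, 0)), h), Mul(Add(26, -21), 36)) = Add(Add(Mul(-7, Mul(2, -5)), -18), Mul(Add(26, -21), 36)) = Add(Add(Mul(-7, -10), -18), Mul(5, 36)) = Add(Add(70, -18), 180) = Add(52, 180) = 232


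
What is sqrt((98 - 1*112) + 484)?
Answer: sqrt(470) ≈ 21.679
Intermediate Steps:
sqrt((98 - 1*112) + 484) = sqrt((98 - 112) + 484) = sqrt(-14 + 484) = sqrt(470)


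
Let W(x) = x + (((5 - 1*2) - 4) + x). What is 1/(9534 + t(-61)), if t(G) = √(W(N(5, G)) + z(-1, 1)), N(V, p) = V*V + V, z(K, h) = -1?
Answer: 4767/45448549 - √58/90897098 ≈ 0.00010480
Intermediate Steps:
N(V, p) = V + V² (N(V, p) = V² + V = V + V²)
W(x) = -1 + 2*x (W(x) = x + (((5 - 2) - 4) + x) = x + ((3 - 4) + x) = x + (-1 + x) = -1 + 2*x)
t(G) = √58 (t(G) = √((-1 + 2*(5*(1 + 5))) - 1) = √((-1 + 2*(5*6)) - 1) = √((-1 + 2*30) - 1) = √((-1 + 60) - 1) = √(59 - 1) = √58)
1/(9534 + t(-61)) = 1/(9534 + √58)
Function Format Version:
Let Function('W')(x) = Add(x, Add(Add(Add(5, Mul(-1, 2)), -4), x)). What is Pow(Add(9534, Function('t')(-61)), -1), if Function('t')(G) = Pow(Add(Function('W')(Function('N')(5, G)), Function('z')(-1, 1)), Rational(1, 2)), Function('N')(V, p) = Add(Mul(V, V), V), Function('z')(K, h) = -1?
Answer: Add(Rational(4767, 45448549), Mul(Rational(-1, 90897098), Pow(58, Rational(1, 2)))) ≈ 0.00010480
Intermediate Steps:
Function('N')(V, p) = Add(V, Pow(V, 2)) (Function('N')(V, p) = Add(Pow(V, 2), V) = Add(V, Pow(V, 2)))
Function('W')(x) = Add(-1, Mul(2, x)) (Function('W')(x) = Add(x, Add(Add(Add(5, -2), -4), x)) = Add(x, Add(Add(3, -4), x)) = Add(x, Add(-1, x)) = Add(-1, Mul(2, x)))
Function('t')(G) = Pow(58, Rational(1, 2)) (Function('t')(G) = Pow(Add(Add(-1, Mul(2, Mul(5, Add(1, 5)))), -1), Rational(1, 2)) = Pow(Add(Add(-1, Mul(2, Mul(5, 6))), -1), Rational(1, 2)) = Pow(Add(Add(-1, Mul(2, 30)), -1), Rational(1, 2)) = Pow(Add(Add(-1, 60), -1), Rational(1, 2)) = Pow(Add(59, -1), Rational(1, 2)) = Pow(58, Rational(1, 2)))
Pow(Add(9534, Function('t')(-61)), -1) = Pow(Add(9534, Pow(58, Rational(1, 2))), -1)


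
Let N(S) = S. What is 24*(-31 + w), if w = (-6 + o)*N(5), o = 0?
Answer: -1464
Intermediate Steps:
w = -30 (w = (-6 + 0)*5 = -6*5 = -30)
24*(-31 + w) = 24*(-31 - 30) = 24*(-61) = -1464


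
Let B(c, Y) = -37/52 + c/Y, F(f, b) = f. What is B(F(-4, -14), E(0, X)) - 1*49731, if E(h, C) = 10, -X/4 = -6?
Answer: -12930349/260 ≈ -49732.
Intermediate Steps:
X = 24 (X = -4*(-6) = 24)
B(c, Y) = -37/52 + c/Y (B(c, Y) = -37*1/52 + c/Y = -37/52 + c/Y)
B(F(-4, -14), E(0, X)) - 1*49731 = (-37/52 - 4/10) - 1*49731 = (-37/52 - 4*⅒) - 49731 = (-37/52 - ⅖) - 49731 = -289/260 - 49731 = -12930349/260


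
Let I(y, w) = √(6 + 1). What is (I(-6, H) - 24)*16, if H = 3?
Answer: -384 + 16*√7 ≈ -341.67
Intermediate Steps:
I(y, w) = √7
(I(-6, H) - 24)*16 = (√7 - 24)*16 = (-24 + √7)*16 = -384 + 16*√7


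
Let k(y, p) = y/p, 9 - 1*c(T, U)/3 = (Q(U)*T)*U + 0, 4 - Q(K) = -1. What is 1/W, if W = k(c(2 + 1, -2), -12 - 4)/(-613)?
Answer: 9808/117 ≈ 83.829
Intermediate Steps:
Q(K) = 5 (Q(K) = 4 - 1*(-1) = 4 + 1 = 5)
c(T, U) = 27 - 15*T*U (c(T, U) = 27 - 3*((5*T)*U + 0) = 27 - 3*(5*T*U + 0) = 27 - 15*T*U)
W = 117/9808 (W = ((27 - 15*(2 + 1)*(-2))/(-12 - 4))/(-613) = ((27 - 15*3*(-2))/(-16))*(-1/613) = ((27 + 90)*(-1/16))*(-1/613) = (117*(-1/16))*(-1/613) = -117/16*(-1/613) = 117/9808 ≈ 0.011929)
1/W = 1/(117/9808) = 9808/117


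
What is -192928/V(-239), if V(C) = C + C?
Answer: 96464/239 ≈ 403.62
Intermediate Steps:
V(C) = 2*C
-192928/V(-239) = -192928/(2*(-239)) = -192928/(-478) = -192928*(-1/478) = 96464/239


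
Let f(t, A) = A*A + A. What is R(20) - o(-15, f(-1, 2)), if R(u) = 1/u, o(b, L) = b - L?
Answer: 421/20 ≈ 21.050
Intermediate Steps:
f(t, A) = A + A**2 (f(t, A) = A**2 + A = A + A**2)
R(20) - o(-15, f(-1, 2)) = 1/20 - (-15 - 2*(1 + 2)) = 1/20 - (-15 - 2*3) = 1/20 - (-15 - 1*6) = 1/20 - (-15 - 6) = 1/20 - 1*(-21) = 1/20 + 21 = 421/20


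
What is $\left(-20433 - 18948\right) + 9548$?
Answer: $-29833$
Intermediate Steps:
$\left(-20433 - 18948\right) + 9548 = -39381 + 9548 = -29833$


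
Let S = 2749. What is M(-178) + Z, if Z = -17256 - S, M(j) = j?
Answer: -20183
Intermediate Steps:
Z = -20005 (Z = -17256 - 1*2749 = -17256 - 2749 = -20005)
M(-178) + Z = -178 - 20005 = -20183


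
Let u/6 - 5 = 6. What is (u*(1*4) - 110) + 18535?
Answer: 18689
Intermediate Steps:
u = 66 (u = 30 + 6*6 = 30 + 36 = 66)
(u*(1*4) - 110) + 18535 = (66*(1*4) - 110) + 18535 = (66*4 - 110) + 18535 = (264 - 110) + 18535 = 154 + 18535 = 18689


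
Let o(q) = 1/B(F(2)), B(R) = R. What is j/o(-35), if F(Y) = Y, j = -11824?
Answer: -23648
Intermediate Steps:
o(q) = ½ (o(q) = 1/2 = ½)
j/o(-35) = -11824/½ = -11824*2 = -23648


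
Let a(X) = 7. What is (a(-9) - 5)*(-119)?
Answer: -238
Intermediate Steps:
(a(-9) - 5)*(-119) = (7 - 5)*(-119) = 2*(-119) = -238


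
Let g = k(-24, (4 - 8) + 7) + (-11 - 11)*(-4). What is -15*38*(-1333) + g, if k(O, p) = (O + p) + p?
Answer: 759880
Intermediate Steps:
k(O, p) = O + 2*p
g = 70 (g = (-24 + 2*((4 - 8) + 7)) + (-11 - 11)*(-4) = (-24 + 2*(-4 + 7)) - 22*(-4) = (-24 + 2*3) + 88 = (-24 + 6) + 88 = -18 + 88 = 70)
-15*38*(-1333) + g = -15*38*(-1333) + 70 = -570*(-1333) + 70 = 759810 + 70 = 759880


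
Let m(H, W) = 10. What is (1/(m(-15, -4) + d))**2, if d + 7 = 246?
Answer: 1/62001 ≈ 1.6129e-5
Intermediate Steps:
d = 239 (d = -7 + 246 = 239)
(1/(m(-15, -4) + d))**2 = (1/(10 + 239))**2 = (1/249)**2 = 1/62001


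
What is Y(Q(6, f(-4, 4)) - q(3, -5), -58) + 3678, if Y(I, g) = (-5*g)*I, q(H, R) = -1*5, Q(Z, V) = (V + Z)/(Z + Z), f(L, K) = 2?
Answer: 15964/3 ≈ 5321.3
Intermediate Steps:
Q(Z, V) = (V + Z)/(2*Z) (Q(Z, V) = (V + Z)/((2*Z)) = (V + Z)*(1/(2*Z)) = (V + Z)/(2*Z))
q(H, R) = -5
Y(I, g) = -5*I*g
Y(Q(6, f(-4, 4)) - q(3, -5), -58) + 3678 = -5*((½)*(2 + 6)/6 - 1*(-5))*(-58) + 3678 = -5*((½)*(⅙)*8 + 5)*(-58) + 3678 = -5*(⅔ + 5)*(-58) + 3678 = -5*17/3*(-58) + 3678 = 4930/3 + 3678 = 15964/3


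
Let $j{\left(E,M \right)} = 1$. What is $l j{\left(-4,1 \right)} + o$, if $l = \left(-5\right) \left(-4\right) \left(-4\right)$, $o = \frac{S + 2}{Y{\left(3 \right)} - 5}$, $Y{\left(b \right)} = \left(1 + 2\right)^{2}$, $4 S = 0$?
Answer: $- \frac{159}{2} \approx -79.5$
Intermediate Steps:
$S = 0$ ($S = \frac{1}{4} \cdot 0 = 0$)
$Y{\left(b \right)} = 9$ ($Y{\left(b \right)} = 3^{2} = 9$)
$o = \frac{1}{2}$ ($o = \frac{0 + 2}{9 - 5} = \frac{2}{4} = 2 \cdot \frac{1}{4} = \frac{1}{2} \approx 0.5$)
$l = -80$ ($l = 20 \left(-4\right) = -80$)
$l j{\left(-4,1 \right)} + o = \left(-80\right) 1 + \frac{1}{2} = -80 + \frac{1}{2} = - \frac{159}{2}$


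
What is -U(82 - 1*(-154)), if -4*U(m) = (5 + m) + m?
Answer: 477/4 ≈ 119.25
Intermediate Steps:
U(m) = -5/4 - m/2 (U(m) = -((5 + m) + m)/4 = -(5 + 2*m)/4 = -5/4 - m/2)
-U(82 - 1*(-154)) = -(-5/4 - (82 - 1*(-154))/2) = -(-5/4 - (82 + 154)/2) = -(-5/4 - ½*236) = -(-5/4 - 118) = -1*(-477/4) = 477/4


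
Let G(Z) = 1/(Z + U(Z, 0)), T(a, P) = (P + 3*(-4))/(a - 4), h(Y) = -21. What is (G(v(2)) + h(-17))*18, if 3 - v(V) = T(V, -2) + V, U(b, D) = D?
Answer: -381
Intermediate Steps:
T(a, P) = (-12 + P)/(-4 + a) (T(a, P) = (P - 12)/(-4 + a) = (-12 + P)/(-4 + a))
v(V) = 3 - V + 14/(-4 + V) (v(V) = 3 - ((-12 - 2)/(-4 + V) + V) = 3 - (-14/(-4 + V) + V) = 3 - (V - 14/(-4 + V)) = 3 + (-V + 14/(-4 + V)) = 3 - V + 14/(-4 + V))
G(Z) = 1/Z (G(Z) = 1/(Z + 0) = 1/Z)
(G(v(2)) + h(-17))*18 = (1/((14 + (-4 + 2)*(3 - 1*2))/(-4 + 2)) - 21)*18 = (1/((14 - 2*(3 - 2))/(-2)) - 21)*18 = (1/(-(14 - 2*1)/2) - 21)*18 = (1/(-(14 - 2)/2) - 21)*18 = (1/(-1/2*12) - 21)*18 = (1/(-6) - 21)*18 = (-1/6 - 21)*18 = -127/6*18 = -381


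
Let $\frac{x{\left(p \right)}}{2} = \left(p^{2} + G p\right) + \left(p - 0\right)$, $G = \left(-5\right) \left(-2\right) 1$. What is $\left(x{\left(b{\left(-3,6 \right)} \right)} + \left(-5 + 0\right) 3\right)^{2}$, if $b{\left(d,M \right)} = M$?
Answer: $35721$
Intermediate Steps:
$G = 10$ ($G = 10 \cdot 1 = 10$)
$x{\left(p \right)} = 2 p^{2} + 22 p$ ($x{\left(p \right)} = 2 \left(\left(p^{2} + 10 p\right) + \left(p - 0\right)\right) = 2 \left(\left(p^{2} + 10 p\right) + \left(p + 0\right)\right) = 2 \left(\left(p^{2} + 10 p\right) + p\right) = 2 \left(p^{2} + 11 p\right) = 2 p^{2} + 22 p$)
$\left(x{\left(b{\left(-3,6 \right)} \right)} + \left(-5 + 0\right) 3\right)^{2} = \left(2 \cdot 6 \left(11 + 6\right) + \left(-5 + 0\right) 3\right)^{2} = \left(2 \cdot 6 \cdot 17 - 15\right)^{2} = \left(204 - 15\right)^{2} = 189^{2} = 35721$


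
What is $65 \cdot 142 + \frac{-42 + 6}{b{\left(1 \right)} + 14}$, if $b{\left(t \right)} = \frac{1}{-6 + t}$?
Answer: $\frac{212230}{23} \approx 9227.4$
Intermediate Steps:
$65 \cdot 142 + \frac{-42 + 6}{b{\left(1 \right)} + 14} = 65 \cdot 142 + \frac{-42 + 6}{\frac{1}{-6 + 1} + 14} = 9230 - \frac{36}{\frac{1}{-5} + 14} = 9230 - \frac{36}{- \frac{1}{5} + 14} = 9230 - \frac{36}{\frac{69}{5}} = 9230 - \frac{60}{23} = \frac{212230}{23}$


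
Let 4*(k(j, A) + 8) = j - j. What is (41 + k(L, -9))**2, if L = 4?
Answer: 1089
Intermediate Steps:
k(j, A) = -8 (k(j, A) = -8 + (j - j)/4 = -8 + (1/4)*0 = -8 + 0 = -8)
(41 + k(L, -9))**2 = (41 - 8)**2 = 33**2 = 1089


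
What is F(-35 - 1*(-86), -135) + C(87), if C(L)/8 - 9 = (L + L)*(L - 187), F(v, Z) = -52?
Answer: -139180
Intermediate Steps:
C(L) = 72 + 16*L*(-187 + L) (C(L) = 72 + 8*((L + L)*(L - 187)) = 72 + 8*((2*L)*(-187 + L)) = 72 + 8*(2*L*(-187 + L)) = 72 + 16*L*(-187 + L))
F(-35 - 1*(-86), -135) + C(87) = -52 + (72 - 2992*87 + 16*87²) = -52 + (72 - 260304 + 16*7569) = -52 + (72 - 260304 + 121104) = -52 - 139128 = -139180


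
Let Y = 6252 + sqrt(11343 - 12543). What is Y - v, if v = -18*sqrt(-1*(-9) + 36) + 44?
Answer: 6208 + 54*sqrt(5) + 20*I*sqrt(3) ≈ 6328.8 + 34.641*I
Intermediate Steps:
v = 44 - 54*sqrt(5) (v = -18*sqrt(9 + 36) + 44 = -54*sqrt(5) + 44 = 44 - 54*sqrt(5) ≈ -76.748)
Y = 6252 + 20*I*sqrt(3) (Y = 6252 + sqrt(-1200) = 6252 + 20*I*sqrt(3) ≈ 6252.0 + 34.641*I)
Y - v = (6252 + 20*I*sqrt(3)) - (44 - 54*sqrt(5)) = (6252 + 20*I*sqrt(3)) + (-44 + 54*sqrt(5)) = 6208 + 54*sqrt(5) + 20*I*sqrt(3)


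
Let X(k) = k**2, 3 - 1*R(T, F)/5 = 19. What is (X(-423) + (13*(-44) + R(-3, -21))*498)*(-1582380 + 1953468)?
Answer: -54092384496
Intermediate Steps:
R(T, F) = -80 (R(T, F) = 15 - 5*19 = 15 - 95 = -80)
(X(-423) + (13*(-44) + R(-3, -21))*498)*(-1582380 + 1953468) = ((-423)**2 + (13*(-44) - 80)*498)*(-1582380 + 1953468) = (178929 + (-572 - 80)*498)*371088 = (178929 - 652*498)*371088 = (178929 - 324696)*371088 = -145767*371088 = -54092384496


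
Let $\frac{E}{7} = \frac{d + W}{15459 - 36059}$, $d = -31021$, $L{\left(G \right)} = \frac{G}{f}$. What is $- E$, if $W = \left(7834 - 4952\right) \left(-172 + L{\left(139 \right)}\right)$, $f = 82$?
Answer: $- \frac{74883991}{422300} \approx -177.32$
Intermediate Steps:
$L{\left(G \right)} = \frac{G}{82}$
$W = - \frac{20123565}{41}$ ($W = \left(7834 - 4952\right) \left(-172 + \frac{1}{82} \cdot 139\right) = 2882 \left(-172 + \frac{139}{82}\right) = 2882 \left(- \frac{13965}{82}\right) = - \frac{20123565}{41} \approx -4.9082 \cdot 10^{5}$)
$E = \frac{74883991}{422300}$ ($E = 7 \frac{-31021 - \frac{20123565}{41}}{15459 - 36059} = 7 \left(- \frac{21395426}{41 \left(-20600\right)}\right) = 7 \left(\left(- \frac{21395426}{41}\right) \left(- \frac{1}{20600}\right)\right) = 7 \cdot \frac{10697713}{422300} = \frac{74883991}{422300} \approx 177.32$)
$- E = \left(-1\right) \frac{74883991}{422300} = - \frac{74883991}{422300}$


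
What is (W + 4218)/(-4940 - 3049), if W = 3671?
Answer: -7889/7989 ≈ -0.98748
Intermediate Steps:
(W + 4218)/(-4940 - 3049) = (3671 + 4218)/(-4940 - 3049) = 7889/(-7989) = 7889*(-1/7989) = -7889/7989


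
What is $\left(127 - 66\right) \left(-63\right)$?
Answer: $-3843$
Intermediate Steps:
$\left(127 - 66\right) \left(-63\right) = 61 \left(-63\right) = -3843$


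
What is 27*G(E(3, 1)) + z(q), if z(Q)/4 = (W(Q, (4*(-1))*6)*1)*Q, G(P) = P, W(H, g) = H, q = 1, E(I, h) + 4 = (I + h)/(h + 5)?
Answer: -86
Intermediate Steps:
E(I, h) = -4 + (I + h)/(5 + h) (E(I, h) = -4 + (I + h)/(h + 5) = -4 + (I + h)/(5 + h))
z(Q) = 4*Q² (z(Q) = 4*((Q*1)*Q) = 4*(Q*Q) = 4*Q²)
27*G(E(3, 1)) + z(q) = 27*((-20 + 3 - 3*1)/(5 + 1)) + 4*1² = 27*((-20 + 3 - 3)/6) + 4*1 = 27*((⅙)*(-20)) + 4 = 27*(-10/3) + 4 = -90 + 4 = -86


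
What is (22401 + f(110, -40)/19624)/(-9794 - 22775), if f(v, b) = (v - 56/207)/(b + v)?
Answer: -3184881899237/4630526235720 ≈ -0.68780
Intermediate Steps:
f(v, b) = (-56/207 + v)/(b + v) (f(v, b) = (v - 56*1/207)/(b + v) = (v - 56/207)/(b + v) = (-56/207 + v)/(b + v))
(22401 + f(110, -40)/19624)/(-9794 - 22775) = (22401 + ((-56/207 + 110)/(-40 + 110))/19624)/(-9794 - 22775) = (22401 + ((22714/207)/70)*(1/19624))/(-32569) = (22401 + ((1/70)*(22714/207))*(1/19624))*(-1/32569) = (22401 + (11357/7245)*(1/19624))*(-1/32569) = (22401 + 11357/142175880)*(-1/32569) = (3184881899237/142175880)*(-1/32569) = -3184881899237/4630526235720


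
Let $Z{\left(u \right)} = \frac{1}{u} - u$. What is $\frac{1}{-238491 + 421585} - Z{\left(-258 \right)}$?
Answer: $- \frac{70856312}{274641} \approx -258.0$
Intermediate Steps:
$\frac{1}{-238491 + 421585} - Z{\left(-258 \right)} = \frac{1}{-238491 + 421585} - \left(\frac{1}{-258} - -258\right) = \frac{1}{183094} - \left(- \frac{1}{258} + 258\right) = \frac{1}{183094} - \frac{66563}{258} = - \frac{70856312}{274641}$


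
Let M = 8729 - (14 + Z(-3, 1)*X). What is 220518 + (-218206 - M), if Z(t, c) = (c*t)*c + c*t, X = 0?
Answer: -6403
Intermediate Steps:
Z(t, c) = c*t + t*c² (Z(t, c) = t*c² + c*t = c*t + t*c²)
M = 8715 (M = 8729 - (14 + (1*(-3)*(1 + 1))*0) = 8729 - (14 + (1*(-3)*2)*0) = 8729 - (14 - 6*0) = 8729 - (14 + 0) = 8729 - 1*14 = 8729 - 14 = 8715)
220518 + (-218206 - M) = 220518 + (-218206 - 1*8715) = 220518 + (-218206 - 8715) = 220518 - 226921 = -6403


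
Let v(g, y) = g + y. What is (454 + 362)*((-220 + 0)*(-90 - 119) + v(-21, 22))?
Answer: 37520496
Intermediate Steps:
(454 + 362)*((-220 + 0)*(-90 - 119) + v(-21, 22)) = (454 + 362)*((-220 + 0)*(-90 - 119) + (-21 + 22)) = 816*(-220*(-209) + 1) = 816*(45980 + 1) = 816*45981 = 37520496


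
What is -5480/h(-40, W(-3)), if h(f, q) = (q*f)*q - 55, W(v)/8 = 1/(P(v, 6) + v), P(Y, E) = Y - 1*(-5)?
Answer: 1096/523 ≈ 2.0956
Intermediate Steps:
P(Y, E) = 5 + Y (P(Y, E) = Y + 5 = 5 + Y)
W(v) = 8/(5 + 2*v) (W(v) = 8/((5 + v) + v) = 8/(5 + 2*v))
h(f, q) = -55 + f*q**2 (h(f, q) = (f*q)*q - 55 = f*q**2 - 55 = -55 + f*q**2)
-5480/h(-40, W(-3)) = -5480/(-55 - 40*64/(5 + 2*(-3))**2) = -5480/(-55 - 40*64/(5 - 6)**2) = -5480/(-55 - 40*(8/(-1))**2) = -5480/(-55 - 40*(8*(-1))**2) = -5480/(-55 - 40*(-8)**2) = -5480/(-55 - 40*64) = -5480/(-55 - 2560) = -5480/(-2615) = -5480*(-1/2615) = 1096/523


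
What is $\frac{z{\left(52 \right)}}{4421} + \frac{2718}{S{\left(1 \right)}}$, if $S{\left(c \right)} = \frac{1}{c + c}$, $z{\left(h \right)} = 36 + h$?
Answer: $\frac{24032644}{4421} \approx 5436.0$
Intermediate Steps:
$S{\left(c \right)} = \frac{1}{2 c}$
$\frac{z{\left(52 \right)}}{4421} + \frac{2718}{S{\left(1 \right)}} = \frac{36 + 52}{4421} + \frac{2718}{\frac{1}{2} \cdot 1^{-1}} = 88 \cdot \frac{1}{4421} + \frac{2718}{\frac{1}{2} \cdot 1} = \frac{88}{4421} + 2718 \frac{1}{\frac{1}{2}} = \frac{88}{4421} + 2718 \cdot 2 = \frac{88}{4421} + 5436 = \frac{24032644}{4421}$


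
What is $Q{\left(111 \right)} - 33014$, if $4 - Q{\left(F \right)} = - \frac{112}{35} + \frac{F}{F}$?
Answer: $- \frac{165039}{5} \approx -33008.0$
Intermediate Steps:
$Q{\left(F \right)} = \frac{31}{5}$ ($Q{\left(F \right)} = 4 - \left(- \frac{112}{35} + \frac{F}{F}\right) = 4 - \left(\left(-112\right) \frac{1}{35} + 1\right) = 4 - \left(- \frac{16}{5} + 1\right) = 4 - - \frac{11}{5} = 4 + \frac{11}{5} = \frac{31}{5}$)
$Q{\left(111 \right)} - 33014 = \frac{31}{5} - 33014 = - \frac{165039}{5}$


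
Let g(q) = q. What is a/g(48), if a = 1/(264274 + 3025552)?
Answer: 1/157911648 ≈ 6.3327e-9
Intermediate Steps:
a = 1/3289826 ≈ 3.0397e-7
a/g(48) = (1/3289826)/48 = (1/3289826)*(1/48) = 1/157911648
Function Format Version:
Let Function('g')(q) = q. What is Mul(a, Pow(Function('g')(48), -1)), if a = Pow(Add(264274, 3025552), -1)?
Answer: Rational(1, 157911648) ≈ 6.3327e-9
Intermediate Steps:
a = Rational(1, 3289826) (a = Pow(3289826, -1) = Rational(1, 3289826) ≈ 3.0397e-7)
Mul(a, Pow(Function('g')(48), -1)) = Mul(Rational(1, 3289826), Pow(48, -1)) = Mul(Rational(1, 3289826), Rational(1, 48)) = Rational(1, 157911648)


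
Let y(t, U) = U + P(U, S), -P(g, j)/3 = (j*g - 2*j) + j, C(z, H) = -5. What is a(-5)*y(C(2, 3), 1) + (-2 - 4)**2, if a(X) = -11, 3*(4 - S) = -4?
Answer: 25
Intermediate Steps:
S = 16/3 (S = 4 - 1/3*(-4) = 4 + 4/3 = 16/3 ≈ 5.3333)
P(g, j) = 3*j - 3*g*j (P(g, j) = -3*((j*g - 2*j) + j) = -3*((g*j - 2*j) + j) = -3*((-2*j + g*j) + j) = -3*(-j + g*j) = 3*j - 3*g*j)
y(t, U) = 16 - 15*U (y(t, U) = U + 3*(16/3)*(1 - U) = U + (16 - 16*U) = 16 - 15*U)
a(-5)*y(C(2, 3), 1) + (-2 - 4)**2 = -11*(16 - 15*1) + (-2 - 4)**2 = -11*(16 - 15) + (-6)**2 = -11*1 + 36 = -11 + 36 = 25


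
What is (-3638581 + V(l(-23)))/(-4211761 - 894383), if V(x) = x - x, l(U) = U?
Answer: 3638581/5106144 ≈ 0.71259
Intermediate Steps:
V(x) = 0
(-3638581 + V(l(-23)))/(-4211761 - 894383) = (-3638581 + 0)/(-4211761 - 894383) = -3638581/(-5106144) = -3638581*(-1/5106144) = 3638581/5106144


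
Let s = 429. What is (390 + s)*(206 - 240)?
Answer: -27846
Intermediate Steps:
(390 + s)*(206 - 240) = (390 + 429)*(206 - 240) = 819*(-34) = -27846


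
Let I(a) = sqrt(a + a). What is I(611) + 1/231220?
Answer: 1/231220 + sqrt(1222) ≈ 34.957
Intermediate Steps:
I(a) = sqrt(2)*sqrt(a) (I(a) = sqrt(2*a) = sqrt(2)*sqrt(a))
I(611) + 1/231220 = sqrt(2)*sqrt(611) + 1/231220 = sqrt(1222) + 1/231220 = 1/231220 + sqrt(1222)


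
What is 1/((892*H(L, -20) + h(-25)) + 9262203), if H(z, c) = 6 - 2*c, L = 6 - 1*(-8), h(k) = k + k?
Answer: 1/9303185 ≈ 1.0749e-7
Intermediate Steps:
h(k) = 2*k
L = 14 (L = 6 + 8 = 14)
1/((892*H(L, -20) + h(-25)) + 9262203) = 1/((892*(6 - 2*(-20)) + 2*(-25)) + 9262203) = 1/((892*(6 + 40) - 50) + 9262203) = 1/((892*46 - 50) + 9262203) = 1/((41032 - 50) + 9262203) = 1/(40982 + 9262203) = 1/9303185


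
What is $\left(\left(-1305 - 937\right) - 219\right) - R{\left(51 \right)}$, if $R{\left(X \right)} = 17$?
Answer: $-2478$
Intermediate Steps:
$\left(\left(-1305 - 937\right) - 219\right) - R{\left(51 \right)} = \left(\left(-1305 - 937\right) - 219\right) - 17 = \left(-2242 - 219\right) - 17 = -2461 - 17 = -2478$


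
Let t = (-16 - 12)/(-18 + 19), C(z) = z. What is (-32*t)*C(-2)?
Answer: -1792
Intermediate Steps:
t = -28 (t = -28/1 = -28*1 = -28)
(-32*t)*C(-2) = -32*(-28)*(-2) = 896*(-2) = -1792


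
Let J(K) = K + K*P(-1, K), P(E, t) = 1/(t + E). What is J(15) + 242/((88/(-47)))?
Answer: -3169/28 ≈ -113.18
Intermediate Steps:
P(E, t) = 1/(E + t)
J(K) = K + K/(-1 + K)
J(15) + 242/((88/(-47))) = 15²/(-1 + 15) + 242/((88/(-47))) = 225/14 + 242/((88*(-1/47))) = 225*(1/14) + 242/(-88/47) = 225/14 + 242*(-47/88) = 225/14 - 517/4 = -3169/28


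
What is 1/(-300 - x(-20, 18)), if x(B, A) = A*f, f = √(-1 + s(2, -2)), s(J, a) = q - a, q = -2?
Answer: -25/7527 + I/5018 ≈ -0.0033214 + 0.00019928*I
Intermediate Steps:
s(J, a) = -2 - a
f = I (f = √(-1 + (-2 - 1*(-2))) = √(-1 + (-2 + 2)) = √(-1 + 0) = √(-1) = I ≈ 1.0*I)
x(B, A) = I*A (x(B, A) = A*I = I*A)
1/(-300 - x(-20, 18)) = 1/(-300 - I*18) = 1/(-300 - 18*I) = (-300 + 18*I)/90324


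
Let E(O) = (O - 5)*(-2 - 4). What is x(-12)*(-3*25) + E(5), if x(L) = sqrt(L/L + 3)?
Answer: -150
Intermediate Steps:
E(O) = 30 - 6*O (E(O) = (-5 + O)*(-6) = 30 - 6*O)
x(L) = 2 (x(L) = sqrt(1 + 3) = sqrt(4) = 2)
x(-12)*(-3*25) + E(5) = 2*(-3*25) + (30 - 6*5) = 2*(-75) + (30 - 30) = -150 + 0 = -150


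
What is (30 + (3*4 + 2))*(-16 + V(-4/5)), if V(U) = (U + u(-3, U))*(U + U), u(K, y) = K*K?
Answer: -32032/25 ≈ -1281.3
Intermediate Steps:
u(K, y) = K²
V(U) = 2*U*(9 + U) (V(U) = (U + (-3)²)*(U + U) = (U + 9)*(2*U) = (9 + U)*(2*U) = 2*U*(9 + U))
(30 + (3*4 + 2))*(-16 + V(-4/5)) = (30 + (3*4 + 2))*(-16 + 2*(-4/5)*(9 - 4/5)) = (30 + (12 + 2))*(-16 + 2*(-4*⅕)*(9 - 4*⅕)) = (30 + 14)*(-16 + 2*(-⅘)*(9 - ⅘)) = 44*(-16 + 2*(-⅘)*(41/5)) = 44*(-16 - 328/25) = 44*(-728/25) = -32032/25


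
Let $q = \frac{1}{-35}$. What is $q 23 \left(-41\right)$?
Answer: $\frac{943}{35} \approx 26.943$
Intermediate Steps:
$q = - \frac{1}{35} \approx -0.028571$
$q 23 \left(-41\right) = \left(- \frac{1}{35}\right) 23 \left(-41\right) = \left(- \frac{23}{35}\right) \left(-41\right) = \frac{943}{35}$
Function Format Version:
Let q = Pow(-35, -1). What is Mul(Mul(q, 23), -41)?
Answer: Rational(943, 35) ≈ 26.943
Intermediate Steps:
q = Rational(-1, 35) ≈ -0.028571
Mul(Mul(q, 23), -41) = Mul(Mul(Rational(-1, 35), 23), -41) = Mul(Rational(-23, 35), -41) = Rational(943, 35)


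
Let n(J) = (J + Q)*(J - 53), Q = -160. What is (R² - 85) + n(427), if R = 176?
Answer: 130749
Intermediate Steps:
n(J) = (-160 + J)*(-53 + J) (n(J) = (J - 160)*(J - 53) = (-160 + J)*(-53 + J))
(R² - 85) + n(427) = (176² - 85) + (8480 + 427² - 213*427) = (30976 - 85) + (8480 + 182329 - 90951) = 30891 + 99858 = 130749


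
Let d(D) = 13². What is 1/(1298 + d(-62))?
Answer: 1/1467 ≈ 0.00068166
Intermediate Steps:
d(D) = 169
1/(1298 + d(-62)) = 1/(1298 + 169) = 1/1467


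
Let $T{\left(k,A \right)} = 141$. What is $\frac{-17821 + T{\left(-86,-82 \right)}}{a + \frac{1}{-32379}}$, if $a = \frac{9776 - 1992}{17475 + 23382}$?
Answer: $- \frac{7796342545680}{83999093} \approx -92815.0$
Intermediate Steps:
$a = \frac{7784}{40857} \approx 0.19052$
$\frac{-17821 + T{\left(-86,-82 \right)}}{a + \frac{1}{-32379}} = \frac{-17821 + 141}{\frac{7784}{40857} + \frac{1}{-32379}} = - \frac{17680}{\frac{7784}{40857} - \frac{1}{32379}} = - \frac{17680}{\frac{83999093}{440969601}} = \left(-17680\right) \frac{440969601}{83999093} = - \frac{7796342545680}{83999093}$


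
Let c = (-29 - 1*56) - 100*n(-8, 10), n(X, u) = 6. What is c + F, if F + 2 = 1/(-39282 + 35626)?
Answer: -2511673/3656 ≈ -687.00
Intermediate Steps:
c = -685 (c = (-29 - 1*56) - 100*6 = (-29 - 56) - 600 = -85 - 600 = -685)
F = -7313/3656 (F = -2 + 1/(-39282 + 35626) = -2 + 1/(-3656) = -2 - 1/3656 = -7313/3656 ≈ -2.0003)
c + F = -685 - 7313/3656 = -2511673/3656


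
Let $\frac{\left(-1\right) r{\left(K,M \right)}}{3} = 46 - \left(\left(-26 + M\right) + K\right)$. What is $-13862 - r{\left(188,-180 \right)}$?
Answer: $-13670$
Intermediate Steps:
$r{\left(K,M \right)} = -216 + 3 K + 3 M$ ($r{\left(K,M \right)} = - 3 \left(46 - \left(\left(-26 + M\right) + K\right)\right) = - 3 \left(46 - \left(-26 + K + M\right)\right) = - 3 \left(72 - K - M\right) = -216 + 3 K + 3 M$)
$-13862 - r{\left(188,-180 \right)} = -13862 - \left(-216 + 3 \cdot 188 + 3 \left(-180\right)\right) = -13862 - \left(-216 + 564 - 540\right) = -13862 - -192 = -13862 + 192 = -13670$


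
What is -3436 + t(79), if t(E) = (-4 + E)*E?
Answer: 2489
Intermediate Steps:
t(E) = E*(-4 + E)
-3436 + t(79) = -3436 + 79*(-4 + 79) = -3436 + 79*75 = -3436 + 5925 = 2489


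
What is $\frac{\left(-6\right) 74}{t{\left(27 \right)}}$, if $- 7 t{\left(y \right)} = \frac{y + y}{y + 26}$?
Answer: $\frac{27454}{9} \approx 3050.4$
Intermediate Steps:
$t{\left(y \right)} = - \frac{2 y}{7 \left(26 + y\right)}$ ($t{\left(y \right)} = - \frac{\left(y + y\right) \frac{1}{y + 26}}{7} = - \frac{2 y \frac{1}{26 + y}}{7} = - \frac{2 y}{7 \left(26 + y\right)}$)
$\frac{\left(-6\right) 74}{t{\left(27 \right)}} = \frac{\left(-6\right) 74}{\left(-2\right) 27 \frac{1}{182 + 7 \cdot 27}} = - \frac{444}{\left(-2\right) 27 \frac{1}{182 + 189}} = - \frac{444}{\left(-2\right) 27 \cdot \frac{1}{371}} = - \frac{444}{- \frac{54}{371}} = \left(-444\right) \left(- \frac{371}{54}\right) = \frac{27454}{9}$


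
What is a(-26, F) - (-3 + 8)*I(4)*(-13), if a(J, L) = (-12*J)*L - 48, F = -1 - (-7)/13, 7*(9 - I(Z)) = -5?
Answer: 3076/7 ≈ 439.43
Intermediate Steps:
I(Z) = 68/7 (I(Z) = 9 - ⅐*(-5) = 9 + 5/7 = 68/7)
F = -6/13 (F = -1 - (-7)/13 = -1 - 1*(-7/13) = -1 + 7/13 = -6/13 ≈ -0.46154)
a(J, L) = -48 - 12*J*L (a(J, L) = -12*J*L - 48 = -48 - 12*J*L)
a(-26, F) - (-3 + 8)*I(4)*(-13) = (-48 - 12*(-26)*(-6/13)) - (-3 + 8)*(68/7)*(-13) = (-48 - 144) - 5*(68/7)*(-13) = -192 - 340*(-13)/7 = -192 - 1*(-4420/7) = -192 + 4420/7 = 3076/7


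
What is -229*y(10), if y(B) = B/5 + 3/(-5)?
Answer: -1603/5 ≈ -320.60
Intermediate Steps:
y(B) = -⅗ + B/5 (y(B) = B*(⅕) + 3*(-⅕) = B/5 - ⅗ = -⅗ + B/5)
-229*y(10) = -229*(-⅗ + (⅕)*10) = -229*(-⅗ + 2) = -229*7/5 = -1603/5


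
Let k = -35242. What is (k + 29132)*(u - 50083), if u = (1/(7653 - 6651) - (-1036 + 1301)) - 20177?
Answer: 215884779695/501 ≈ 4.3091e+8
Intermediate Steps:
u = -20482883/1002 (u = (1/1002 - 1*265) - 20177 = (1/1002 - 265) - 20177 = -265529/1002 - 20177 = -20482883/1002 ≈ -20442.)
(k + 29132)*(u - 50083) = (-35242 + 29132)*(-20482883/1002 - 50083) = -6110*(-70666049/1002) = 215884779695/501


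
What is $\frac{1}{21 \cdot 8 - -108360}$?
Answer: $\frac{1}{108528} \approx 9.2142 \cdot 10^{-6}$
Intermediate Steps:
$\frac{1}{21 \cdot 8 - -108360} = \frac{1}{168 + 108360} = \frac{1}{108528}$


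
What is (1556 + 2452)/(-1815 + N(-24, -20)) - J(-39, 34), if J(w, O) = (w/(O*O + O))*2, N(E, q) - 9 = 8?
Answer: -1157319/534905 ≈ -2.1636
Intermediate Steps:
N(E, q) = 17 (N(E, q) = 9 + 8 = 17)
J(w, O) = 2*w/(O + O²) (J(w, O) = (w/(O² + O))*2 = (w/(O + O²))*2 = 2*w/(O + O²))
(1556 + 2452)/(-1815 + N(-24, -20)) - J(-39, 34) = (1556 + 2452)/(-1815 + 17) - 2*(-39)/(34*(1 + 34)) = 4008/(-1798) - 2*(-39)/(34*35) = 4008*(-1/1798) - 2*(-39)/(34*35) = -2004/899 - 1*(-39/595) = -2004/899 + 39/595 = -1157319/534905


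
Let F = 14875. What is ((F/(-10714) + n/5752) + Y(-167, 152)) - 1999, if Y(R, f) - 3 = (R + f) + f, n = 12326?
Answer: -28629489847/15406732 ≈ -1858.2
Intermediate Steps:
Y(R, f) = 3 + R + 2*f (Y(R, f) = 3 + ((R + f) + f) = 3 + (R + 2*f) = 3 + R + 2*f)
((F/(-10714) + n/5752) + Y(-167, 152)) - 1999 = ((14875/(-10714) + 12326/5752) + (3 - 167 + 2*152)) - 1999 = ((14875*(-1/10714) + 12326*(1/5752)) + (3 - 167 + 304)) - 1999 = ((-14875/10714 + 6163/2876) + 140) - 1999 = (11624941/15406732 + 140) - 1999 = 2168567421/15406732 - 1999 = -28629489847/15406732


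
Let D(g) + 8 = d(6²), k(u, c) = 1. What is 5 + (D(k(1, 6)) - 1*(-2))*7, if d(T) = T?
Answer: 215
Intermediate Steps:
D(g) = 28 (D(g) = -8 + 6² = -8 + 36 = 28)
5 + (D(k(1, 6)) - 1*(-2))*7 = 5 + (28 - 1*(-2))*7 = 5 + (28 + 2)*7 = 5 + 30*7 = 5 + 210 = 215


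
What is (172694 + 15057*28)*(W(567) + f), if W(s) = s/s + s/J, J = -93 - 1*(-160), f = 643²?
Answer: 245714229790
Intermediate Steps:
f = 413449
J = 67 (J = -93 + 160 = 67)
W(s) = 1 + s/67 (W(s) = s/s + s/67 = 1 + s*(1/67) = 1 + s/67)
(172694 + 15057*28)*(W(567) + f) = (172694 + 15057*28)*((1 + (1/67)*567) + 413449) = (172694 + 421596)*((1 + 567/67) + 413449) = 594290*(634/67 + 413449) = 594290*(27701717/67) = 245714229790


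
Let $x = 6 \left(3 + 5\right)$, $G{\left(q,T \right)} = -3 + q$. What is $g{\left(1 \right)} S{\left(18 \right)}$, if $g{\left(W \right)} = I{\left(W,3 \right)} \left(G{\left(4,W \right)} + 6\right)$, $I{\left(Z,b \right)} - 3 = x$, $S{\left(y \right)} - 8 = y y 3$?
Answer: $349860$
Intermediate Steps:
$S{\left(y \right)} = 8 + 3 y^{2}$ ($S{\left(y \right)} = 8 + y y 3 = 8 + y^{2} \cdot 3 = 8 + 3 y^{2}$)
$x = 48$ ($x = 6 \cdot 8 = 48$)
$I{\left(Z,b \right)} = 51$ ($I{\left(Z,b \right)} = 3 + 48 = 51$)
$g{\left(W \right)} = 357$ ($g{\left(W \right)} = 51 \left(\left(-3 + 4\right) + 6\right) = 51 \left(1 + 6\right) = 51 \cdot 7 = 357$)
$g{\left(1 \right)} S{\left(18 \right)} = 357 \left(8 + 3 \cdot 18^{2}\right) = 357 \left(8 + 3 \cdot 324\right) = 357 \left(8 + 972\right) = 357 \cdot 980 = 349860$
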